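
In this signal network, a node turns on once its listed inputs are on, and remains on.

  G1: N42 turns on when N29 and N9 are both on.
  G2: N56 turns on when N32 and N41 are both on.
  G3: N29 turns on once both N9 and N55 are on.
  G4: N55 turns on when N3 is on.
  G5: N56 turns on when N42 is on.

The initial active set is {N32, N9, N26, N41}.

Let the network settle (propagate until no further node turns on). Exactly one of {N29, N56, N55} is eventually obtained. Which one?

G2: N32 and N41 on → N56 on.
N55 would need N3 (G4), but N3 never turns on. N29 would need N9 and N55 (G3), but N55 never turns on.

N56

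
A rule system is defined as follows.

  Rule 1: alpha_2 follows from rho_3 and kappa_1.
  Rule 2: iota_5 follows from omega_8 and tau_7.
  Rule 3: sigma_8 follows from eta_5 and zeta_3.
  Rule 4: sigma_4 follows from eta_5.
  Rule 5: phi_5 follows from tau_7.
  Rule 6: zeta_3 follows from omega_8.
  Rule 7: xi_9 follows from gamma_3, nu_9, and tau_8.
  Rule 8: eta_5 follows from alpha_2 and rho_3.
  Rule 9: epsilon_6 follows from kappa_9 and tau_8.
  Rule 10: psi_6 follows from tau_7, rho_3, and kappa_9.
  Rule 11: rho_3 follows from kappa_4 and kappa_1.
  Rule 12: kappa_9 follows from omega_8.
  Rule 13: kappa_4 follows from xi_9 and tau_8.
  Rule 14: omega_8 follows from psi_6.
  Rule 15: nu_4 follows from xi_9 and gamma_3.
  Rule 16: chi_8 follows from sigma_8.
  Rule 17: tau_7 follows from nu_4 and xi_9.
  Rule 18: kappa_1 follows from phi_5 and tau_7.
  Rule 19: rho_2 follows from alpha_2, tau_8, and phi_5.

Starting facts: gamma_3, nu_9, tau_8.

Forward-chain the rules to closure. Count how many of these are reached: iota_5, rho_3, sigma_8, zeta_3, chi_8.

1

gamma_3, nu_9, and tau_8 hold, so xi_9 follows (Rule 7).
From xi_9 and gamma_3, Rule 15 gives nu_4.
xi_9 and tau_8 hold, so kappa_4 follows (Rule 13).
From nu_4 and xi_9, Rule 17 gives tau_7.
tau_7 holds, so phi_5 follows (Rule 5).
phi_5 and tau_7 hold, so kappa_1 follows (Rule 18).
From kappa_4 and kappa_1, Rule 11 gives rho_3.
iota_5 would need omega_8 and tau_7 (Rule 2), but omega_8 is never established.
rho_3: reached.
sigma_8 would need eta_5 and zeta_3 (Rule 3), but zeta_3 is never established.
zeta_3 would need omega_8 (Rule 6), but omega_8 is never established.
chi_8 would need sigma_8 (Rule 16), but sigma_8 is never established.
Reached: rho_3 — 1 of the 5.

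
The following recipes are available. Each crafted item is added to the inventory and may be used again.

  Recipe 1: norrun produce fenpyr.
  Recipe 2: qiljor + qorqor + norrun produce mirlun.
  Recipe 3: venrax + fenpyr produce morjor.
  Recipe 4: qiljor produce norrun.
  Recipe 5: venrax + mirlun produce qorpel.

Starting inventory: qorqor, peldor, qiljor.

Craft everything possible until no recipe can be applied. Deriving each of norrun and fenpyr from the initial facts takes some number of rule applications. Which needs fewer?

norrun: qiljor → norrun (Recipe 4). [1 rule application]
fenpyr: Using Recipe 4, qiljor makes norrun. Using Recipe 1, norrun makes fenpyr. [2 rule applications]
norrun needs fewer.

norrun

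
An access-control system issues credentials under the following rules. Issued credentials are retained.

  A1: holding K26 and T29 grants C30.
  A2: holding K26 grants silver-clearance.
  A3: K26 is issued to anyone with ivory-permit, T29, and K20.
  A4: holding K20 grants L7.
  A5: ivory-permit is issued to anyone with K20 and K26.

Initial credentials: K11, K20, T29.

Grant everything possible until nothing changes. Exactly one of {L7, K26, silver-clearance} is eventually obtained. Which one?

Holding K20 grants L7 (A4).
silver-clearance would need K26 (A2), but K26 is never granted. K26 would need ivory-permit, T29, and K20 (A3), but ivory-permit is never granted.

L7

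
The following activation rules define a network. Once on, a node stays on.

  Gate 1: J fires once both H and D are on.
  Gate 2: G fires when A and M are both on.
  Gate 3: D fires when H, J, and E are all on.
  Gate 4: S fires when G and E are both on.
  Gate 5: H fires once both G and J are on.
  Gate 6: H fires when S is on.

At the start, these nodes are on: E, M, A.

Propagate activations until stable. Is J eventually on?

J would need H and D (Gate 1), but D never turns on.

No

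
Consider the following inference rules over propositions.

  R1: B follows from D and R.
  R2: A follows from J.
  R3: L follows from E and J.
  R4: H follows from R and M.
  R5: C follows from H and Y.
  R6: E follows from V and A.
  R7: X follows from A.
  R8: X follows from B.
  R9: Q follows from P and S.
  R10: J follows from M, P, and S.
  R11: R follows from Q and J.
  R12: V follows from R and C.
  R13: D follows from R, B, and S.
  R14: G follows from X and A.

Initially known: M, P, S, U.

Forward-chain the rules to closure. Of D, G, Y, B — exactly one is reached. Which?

M, P, and S hold, so J follows (R10).
J holds, so A follows (R2).
A holds, so X follows (R7).
X and A hold, so G follows (R14).
No rule produces Y, and it is not given. B would need D and R (R1), but D is never established. D would need R, B, and S (R13), but B is never established.

G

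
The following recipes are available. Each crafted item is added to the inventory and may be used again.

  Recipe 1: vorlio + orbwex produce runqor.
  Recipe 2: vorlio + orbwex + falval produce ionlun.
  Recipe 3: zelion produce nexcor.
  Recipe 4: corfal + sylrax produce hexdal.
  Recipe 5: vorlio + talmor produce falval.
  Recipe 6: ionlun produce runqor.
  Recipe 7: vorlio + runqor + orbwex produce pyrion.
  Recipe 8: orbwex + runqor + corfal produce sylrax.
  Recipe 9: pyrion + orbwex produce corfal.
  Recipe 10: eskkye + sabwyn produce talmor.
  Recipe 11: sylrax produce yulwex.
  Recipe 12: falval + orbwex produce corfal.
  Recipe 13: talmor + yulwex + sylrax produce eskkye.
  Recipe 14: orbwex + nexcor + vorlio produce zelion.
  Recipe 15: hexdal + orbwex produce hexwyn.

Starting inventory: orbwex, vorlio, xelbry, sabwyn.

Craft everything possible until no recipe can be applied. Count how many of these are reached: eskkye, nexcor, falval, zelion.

eskkye would need talmor, yulwex, and sylrax (Recipe 13), but talmor is never obtained.
nexcor would need zelion (Recipe 3), but zelion is never obtained.
falval would need vorlio and talmor (Recipe 5), but talmor is never obtained.
zelion would need orbwex, nexcor, and vorlio (Recipe 14), but nexcor is never obtained.
None of the 4 are reached.

0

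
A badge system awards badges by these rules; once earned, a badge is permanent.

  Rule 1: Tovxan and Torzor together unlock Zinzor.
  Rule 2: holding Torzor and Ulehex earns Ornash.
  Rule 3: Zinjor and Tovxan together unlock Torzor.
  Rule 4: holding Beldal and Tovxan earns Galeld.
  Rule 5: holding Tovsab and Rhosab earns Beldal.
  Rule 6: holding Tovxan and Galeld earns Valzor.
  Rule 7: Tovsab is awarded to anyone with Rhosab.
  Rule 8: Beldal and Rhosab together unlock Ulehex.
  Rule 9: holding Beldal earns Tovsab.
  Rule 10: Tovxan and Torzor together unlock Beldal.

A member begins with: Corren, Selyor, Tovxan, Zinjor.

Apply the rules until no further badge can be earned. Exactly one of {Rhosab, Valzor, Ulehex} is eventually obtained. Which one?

With Zinjor and Tovxan, Torzor is earned (Rule 3).
With Tovxan and Torzor, Beldal is earned (Rule 10).
With Beldal and Tovxan, Galeld is earned (Rule 4).
With Tovxan and Galeld, Valzor is earned (Rule 6).
No rule produces Rhosab, and it is not given. Ulehex would need Beldal and Rhosab (Rule 8), but Rhosab is never earned.

Valzor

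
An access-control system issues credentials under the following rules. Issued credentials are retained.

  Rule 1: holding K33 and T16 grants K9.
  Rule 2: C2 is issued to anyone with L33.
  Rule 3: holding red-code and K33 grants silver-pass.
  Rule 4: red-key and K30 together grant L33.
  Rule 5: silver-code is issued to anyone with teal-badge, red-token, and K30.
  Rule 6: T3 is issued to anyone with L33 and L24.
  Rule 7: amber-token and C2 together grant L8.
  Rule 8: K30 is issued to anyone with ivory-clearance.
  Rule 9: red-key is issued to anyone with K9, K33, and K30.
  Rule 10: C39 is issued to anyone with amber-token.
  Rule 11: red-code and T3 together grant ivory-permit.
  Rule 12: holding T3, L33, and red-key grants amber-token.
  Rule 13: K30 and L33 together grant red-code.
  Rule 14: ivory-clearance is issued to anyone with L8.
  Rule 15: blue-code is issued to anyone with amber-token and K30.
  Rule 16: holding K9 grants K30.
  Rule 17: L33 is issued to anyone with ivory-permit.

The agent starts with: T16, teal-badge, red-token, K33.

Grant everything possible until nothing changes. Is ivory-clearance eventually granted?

No

ivory-clearance would need L8 (Rule 14), but L8 is never granted.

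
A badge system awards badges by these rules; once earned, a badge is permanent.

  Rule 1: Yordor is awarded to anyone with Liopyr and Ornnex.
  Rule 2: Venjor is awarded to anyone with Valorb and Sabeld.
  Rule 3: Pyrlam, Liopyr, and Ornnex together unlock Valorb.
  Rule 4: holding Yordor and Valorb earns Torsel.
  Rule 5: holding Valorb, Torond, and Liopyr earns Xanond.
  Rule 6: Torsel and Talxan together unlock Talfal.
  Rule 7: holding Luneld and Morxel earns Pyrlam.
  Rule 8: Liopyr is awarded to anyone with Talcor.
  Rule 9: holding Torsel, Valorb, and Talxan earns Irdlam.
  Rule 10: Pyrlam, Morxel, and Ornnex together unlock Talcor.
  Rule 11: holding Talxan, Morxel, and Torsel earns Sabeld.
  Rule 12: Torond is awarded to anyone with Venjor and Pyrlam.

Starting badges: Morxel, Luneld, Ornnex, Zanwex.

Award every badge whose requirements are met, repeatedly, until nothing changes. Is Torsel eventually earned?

With Luneld and Morxel, Pyrlam is earned (Rule 7).
With Pyrlam, Morxel, and Ornnex, Talcor is earned (Rule 10).
With Talcor, Liopyr is earned (Rule 8).
With Liopyr and Ornnex, Yordor is earned (Rule 1).
With Pyrlam, Liopyr, and Ornnex, Valorb is earned (Rule 3).
With Yordor and Valorb, Torsel is earned (Rule 4).

Yes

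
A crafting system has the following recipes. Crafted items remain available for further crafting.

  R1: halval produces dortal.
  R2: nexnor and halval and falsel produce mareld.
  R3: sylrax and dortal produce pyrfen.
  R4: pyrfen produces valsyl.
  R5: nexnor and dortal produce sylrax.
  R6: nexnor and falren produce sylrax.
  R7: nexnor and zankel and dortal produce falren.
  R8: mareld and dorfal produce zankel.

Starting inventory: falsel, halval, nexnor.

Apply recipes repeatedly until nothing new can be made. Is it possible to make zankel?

zankel would need mareld and dorfal (R8), but dorfal is never obtained.

No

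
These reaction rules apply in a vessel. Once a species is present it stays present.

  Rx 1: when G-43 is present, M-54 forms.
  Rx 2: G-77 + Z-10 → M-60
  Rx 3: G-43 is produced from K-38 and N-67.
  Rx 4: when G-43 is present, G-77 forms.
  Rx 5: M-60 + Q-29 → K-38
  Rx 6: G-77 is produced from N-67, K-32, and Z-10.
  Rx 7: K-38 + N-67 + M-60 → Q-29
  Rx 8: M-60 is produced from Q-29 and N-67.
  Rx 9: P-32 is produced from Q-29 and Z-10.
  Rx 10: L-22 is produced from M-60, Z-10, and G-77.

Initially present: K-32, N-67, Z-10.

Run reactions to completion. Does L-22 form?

Yes

N-67, K-32, and Z-10 present → G-77 forms (Rx 6).
G-77 and Z-10 present → M-60 forms (Rx 2).
M-60, Z-10, and G-77 present → L-22 forms (Rx 10).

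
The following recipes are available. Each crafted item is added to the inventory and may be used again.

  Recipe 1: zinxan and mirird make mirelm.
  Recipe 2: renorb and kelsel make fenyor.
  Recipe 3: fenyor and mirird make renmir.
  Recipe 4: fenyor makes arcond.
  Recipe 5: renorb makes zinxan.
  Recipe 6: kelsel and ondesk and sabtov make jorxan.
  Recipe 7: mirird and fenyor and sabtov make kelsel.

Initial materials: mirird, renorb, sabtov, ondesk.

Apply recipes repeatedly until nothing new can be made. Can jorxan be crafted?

No

jorxan would need kelsel, ondesk, and sabtov (Recipe 6), but kelsel is never obtained.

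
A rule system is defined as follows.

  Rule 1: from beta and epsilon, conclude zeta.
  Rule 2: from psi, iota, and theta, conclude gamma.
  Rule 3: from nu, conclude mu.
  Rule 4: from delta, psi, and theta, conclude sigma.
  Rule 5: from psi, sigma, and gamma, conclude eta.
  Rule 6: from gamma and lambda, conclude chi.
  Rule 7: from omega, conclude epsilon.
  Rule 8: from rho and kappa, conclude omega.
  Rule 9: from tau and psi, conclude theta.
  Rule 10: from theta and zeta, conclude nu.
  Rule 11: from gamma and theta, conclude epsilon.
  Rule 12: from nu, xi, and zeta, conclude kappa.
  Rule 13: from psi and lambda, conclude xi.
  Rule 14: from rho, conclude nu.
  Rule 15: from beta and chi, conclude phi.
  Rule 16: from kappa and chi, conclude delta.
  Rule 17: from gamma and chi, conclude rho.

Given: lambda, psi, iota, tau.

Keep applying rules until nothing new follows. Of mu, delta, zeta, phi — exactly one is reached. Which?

mu

From tau and psi, Rule 9 gives theta.
From psi, iota, and theta, Rule 2 gives gamma.
gamma and lambda hold, so chi follows (Rule 6).
gamma and chi hold, so rho follows (Rule 17).
From rho, Rule 14 gives nu.
From nu, Rule 3 gives mu.
delta would need kappa and chi (Rule 16), but kappa is never established. phi would need beta and chi (Rule 15), but beta is never established. zeta would need beta and epsilon (Rule 1), but beta is never established.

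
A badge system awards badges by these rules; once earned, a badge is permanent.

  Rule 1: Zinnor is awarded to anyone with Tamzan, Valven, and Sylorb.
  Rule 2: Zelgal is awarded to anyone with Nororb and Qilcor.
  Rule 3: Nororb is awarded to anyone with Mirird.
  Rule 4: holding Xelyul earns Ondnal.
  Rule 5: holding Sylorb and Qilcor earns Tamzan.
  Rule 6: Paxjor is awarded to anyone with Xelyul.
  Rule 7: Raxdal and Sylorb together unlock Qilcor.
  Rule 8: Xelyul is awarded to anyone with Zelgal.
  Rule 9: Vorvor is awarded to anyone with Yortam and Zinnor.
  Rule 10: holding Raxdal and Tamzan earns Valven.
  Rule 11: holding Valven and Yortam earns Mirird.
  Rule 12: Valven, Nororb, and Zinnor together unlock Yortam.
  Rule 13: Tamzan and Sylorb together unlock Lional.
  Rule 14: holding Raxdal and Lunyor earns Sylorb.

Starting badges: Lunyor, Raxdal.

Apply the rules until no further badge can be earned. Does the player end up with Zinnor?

With Raxdal and Lunyor, Sylorb is earned (Rule 14).
With Raxdal and Sylorb, Qilcor is earned (Rule 7).
With Sylorb and Qilcor, Tamzan is earned (Rule 5).
With Raxdal and Tamzan, Valven is earned (Rule 10).
With Tamzan, Valven, and Sylorb, Zinnor is earned (Rule 1).

Yes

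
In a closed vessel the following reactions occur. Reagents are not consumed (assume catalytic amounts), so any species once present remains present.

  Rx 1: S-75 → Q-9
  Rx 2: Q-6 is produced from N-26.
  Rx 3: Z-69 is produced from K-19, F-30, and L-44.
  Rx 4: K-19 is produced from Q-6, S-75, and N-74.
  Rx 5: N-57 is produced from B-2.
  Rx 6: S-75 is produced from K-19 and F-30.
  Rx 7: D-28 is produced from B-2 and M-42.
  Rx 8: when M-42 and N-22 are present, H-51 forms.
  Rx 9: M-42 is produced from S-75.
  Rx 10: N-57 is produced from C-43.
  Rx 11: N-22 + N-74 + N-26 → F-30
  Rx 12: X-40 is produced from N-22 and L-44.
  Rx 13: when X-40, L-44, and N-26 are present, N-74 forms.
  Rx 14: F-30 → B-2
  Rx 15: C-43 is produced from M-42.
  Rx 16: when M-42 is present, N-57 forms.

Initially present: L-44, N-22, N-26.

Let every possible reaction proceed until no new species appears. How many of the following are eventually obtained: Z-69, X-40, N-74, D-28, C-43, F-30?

3

N-22 and L-44 present → X-40 forms (Rx 12).
X-40, L-44, and N-26 present → N-74 forms (Rx 13).
N-22, N-74, and N-26 present → F-30 forms (Rx 11).
Z-69 would need K-19, F-30, and L-44 (Rx 3), but K-19 never forms.
X-40: reached.
N-74: reached.
D-28 would need B-2 and M-42 (Rx 7), but M-42 never forms.
C-43 would need M-42 (Rx 15), but M-42 never forms.
F-30: reached.
Reached: X-40, N-74, and F-30 — 3 of the 6.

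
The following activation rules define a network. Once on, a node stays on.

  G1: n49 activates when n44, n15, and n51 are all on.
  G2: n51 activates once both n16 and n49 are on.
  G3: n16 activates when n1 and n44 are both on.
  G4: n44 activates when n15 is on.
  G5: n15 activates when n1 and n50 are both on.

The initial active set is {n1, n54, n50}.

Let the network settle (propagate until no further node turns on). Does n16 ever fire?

G5: n1 and n50 on → n15 on.
G4: n15 on → n44 on.
n1 and n44 are on, so n16 activates (G3).

Yes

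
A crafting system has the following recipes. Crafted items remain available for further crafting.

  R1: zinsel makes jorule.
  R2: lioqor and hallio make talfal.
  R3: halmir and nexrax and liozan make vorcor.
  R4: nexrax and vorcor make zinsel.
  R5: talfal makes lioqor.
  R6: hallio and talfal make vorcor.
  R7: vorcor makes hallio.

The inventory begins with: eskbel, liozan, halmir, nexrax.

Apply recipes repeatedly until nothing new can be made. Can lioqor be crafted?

lioqor would need talfal (R5), but talfal is never obtained.

No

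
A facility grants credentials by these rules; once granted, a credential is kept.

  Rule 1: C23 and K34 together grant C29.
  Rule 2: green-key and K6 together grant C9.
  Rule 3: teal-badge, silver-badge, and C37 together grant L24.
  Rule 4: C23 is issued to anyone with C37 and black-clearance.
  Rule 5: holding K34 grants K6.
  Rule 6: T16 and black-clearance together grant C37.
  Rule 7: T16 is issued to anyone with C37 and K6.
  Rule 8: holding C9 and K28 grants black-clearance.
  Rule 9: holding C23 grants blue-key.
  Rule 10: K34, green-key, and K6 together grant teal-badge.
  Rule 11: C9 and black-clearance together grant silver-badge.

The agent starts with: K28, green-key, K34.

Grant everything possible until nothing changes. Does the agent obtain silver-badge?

Yes

Holding K34 grants K6 (Rule 5).
Holding green-key and K6 grants C9 (Rule 2).
Holding C9 and K28 grants black-clearance (Rule 8).
Holding C9 and black-clearance grants silver-badge (Rule 11).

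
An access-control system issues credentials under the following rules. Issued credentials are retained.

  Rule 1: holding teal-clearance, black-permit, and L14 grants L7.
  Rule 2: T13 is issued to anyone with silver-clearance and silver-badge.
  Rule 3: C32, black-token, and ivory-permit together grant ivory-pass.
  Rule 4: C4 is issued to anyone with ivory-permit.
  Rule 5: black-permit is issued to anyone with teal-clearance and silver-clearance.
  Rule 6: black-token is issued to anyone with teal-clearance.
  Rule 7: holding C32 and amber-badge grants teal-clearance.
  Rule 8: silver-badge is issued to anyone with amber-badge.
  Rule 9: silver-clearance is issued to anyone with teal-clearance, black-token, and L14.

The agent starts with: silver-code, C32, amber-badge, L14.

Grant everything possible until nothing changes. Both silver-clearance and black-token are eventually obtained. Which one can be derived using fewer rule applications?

black-token

black-token: Holding C32 and amber-badge grants teal-clearance (Rule 7). Holding teal-clearance grants black-token (Rule 6). [2 rule applications]
silver-clearance: Holding C32 and amber-badge grants teal-clearance (Rule 7). Holding teal-clearance grants black-token (Rule 6). Holding teal-clearance, black-token, and L14 grants silver-clearance (Rule 9). [3 rule applications]
black-token needs fewer.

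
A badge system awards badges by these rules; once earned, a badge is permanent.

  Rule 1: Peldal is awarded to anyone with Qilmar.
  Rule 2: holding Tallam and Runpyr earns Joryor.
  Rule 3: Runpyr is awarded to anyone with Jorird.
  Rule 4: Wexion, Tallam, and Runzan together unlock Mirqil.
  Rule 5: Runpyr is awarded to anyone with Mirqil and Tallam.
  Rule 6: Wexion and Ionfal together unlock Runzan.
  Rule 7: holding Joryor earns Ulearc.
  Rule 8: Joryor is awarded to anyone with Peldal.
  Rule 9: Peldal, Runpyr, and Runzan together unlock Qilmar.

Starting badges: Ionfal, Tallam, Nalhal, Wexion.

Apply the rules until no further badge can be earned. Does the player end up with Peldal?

Peldal would need Qilmar (Rule 1), but Qilmar is never earned.

No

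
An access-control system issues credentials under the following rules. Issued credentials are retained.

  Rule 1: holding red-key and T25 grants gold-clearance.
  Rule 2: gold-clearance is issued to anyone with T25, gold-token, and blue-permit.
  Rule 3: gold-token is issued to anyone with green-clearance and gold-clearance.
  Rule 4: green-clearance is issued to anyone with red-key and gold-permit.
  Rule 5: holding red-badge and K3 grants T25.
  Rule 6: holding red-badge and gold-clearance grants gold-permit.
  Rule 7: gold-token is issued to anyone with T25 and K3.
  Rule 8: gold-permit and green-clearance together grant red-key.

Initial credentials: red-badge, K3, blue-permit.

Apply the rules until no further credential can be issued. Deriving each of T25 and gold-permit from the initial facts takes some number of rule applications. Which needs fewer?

T25

T25: Holding red-badge and K3 grants T25 (Rule 5). [1 rule application]
gold-permit: Holding red-badge and K3 grants T25 (Rule 5). Holding T25 and K3 grants gold-token (Rule 7). Holding T25, gold-token, and blue-permit grants gold-clearance (Rule 2). Holding red-badge and gold-clearance grants gold-permit (Rule 6). [4 rule applications]
T25 needs fewer.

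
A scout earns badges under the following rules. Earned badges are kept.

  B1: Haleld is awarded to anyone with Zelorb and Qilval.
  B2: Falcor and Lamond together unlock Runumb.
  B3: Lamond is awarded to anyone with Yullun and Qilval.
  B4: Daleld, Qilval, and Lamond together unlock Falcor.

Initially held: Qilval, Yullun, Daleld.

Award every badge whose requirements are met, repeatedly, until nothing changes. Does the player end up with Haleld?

No

Haleld would need Zelorb and Qilval (B1), but Zelorb is never earned.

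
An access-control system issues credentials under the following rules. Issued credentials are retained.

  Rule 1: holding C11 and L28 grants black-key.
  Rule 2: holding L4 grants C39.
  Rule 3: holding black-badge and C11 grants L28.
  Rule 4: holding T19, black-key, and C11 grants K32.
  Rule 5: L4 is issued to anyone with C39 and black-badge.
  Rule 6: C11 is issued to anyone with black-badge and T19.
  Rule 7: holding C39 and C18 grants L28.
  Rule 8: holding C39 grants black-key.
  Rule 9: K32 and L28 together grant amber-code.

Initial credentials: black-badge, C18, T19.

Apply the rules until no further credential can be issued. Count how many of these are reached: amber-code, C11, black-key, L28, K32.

5

Holding black-badge and T19 grants C11 (Rule 6).
Holding black-badge and C11 grants L28 (Rule 3).
Holding C11 and L28 grants black-key (Rule 1).
Holding T19, black-key, and C11 grants K32 (Rule 4).
Holding K32 and L28 grants amber-code (Rule 9).
amber-code: reached.
C11: reached.
black-key: reached.
L28: reached.
K32: reached.
All 5 are reached.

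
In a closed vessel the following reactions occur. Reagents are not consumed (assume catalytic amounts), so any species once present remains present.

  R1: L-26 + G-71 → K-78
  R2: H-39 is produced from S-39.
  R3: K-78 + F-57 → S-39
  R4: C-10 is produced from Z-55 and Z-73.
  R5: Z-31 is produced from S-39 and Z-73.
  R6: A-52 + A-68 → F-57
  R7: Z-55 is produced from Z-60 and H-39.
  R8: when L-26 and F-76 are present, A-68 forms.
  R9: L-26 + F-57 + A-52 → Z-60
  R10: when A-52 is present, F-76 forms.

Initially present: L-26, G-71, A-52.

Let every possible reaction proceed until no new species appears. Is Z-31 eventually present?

No

Z-31 would need S-39 and Z-73 (R5), but Z-73 never forms.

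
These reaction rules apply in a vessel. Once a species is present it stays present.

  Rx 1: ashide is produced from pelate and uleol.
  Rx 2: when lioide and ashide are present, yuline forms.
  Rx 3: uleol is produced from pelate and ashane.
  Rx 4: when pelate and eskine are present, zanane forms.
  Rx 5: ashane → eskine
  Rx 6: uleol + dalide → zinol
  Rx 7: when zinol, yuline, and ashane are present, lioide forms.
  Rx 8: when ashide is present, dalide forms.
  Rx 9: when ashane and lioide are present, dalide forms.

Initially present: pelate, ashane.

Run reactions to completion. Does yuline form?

yuline would need lioide and ashide (Rx 2), but lioide never forms.

No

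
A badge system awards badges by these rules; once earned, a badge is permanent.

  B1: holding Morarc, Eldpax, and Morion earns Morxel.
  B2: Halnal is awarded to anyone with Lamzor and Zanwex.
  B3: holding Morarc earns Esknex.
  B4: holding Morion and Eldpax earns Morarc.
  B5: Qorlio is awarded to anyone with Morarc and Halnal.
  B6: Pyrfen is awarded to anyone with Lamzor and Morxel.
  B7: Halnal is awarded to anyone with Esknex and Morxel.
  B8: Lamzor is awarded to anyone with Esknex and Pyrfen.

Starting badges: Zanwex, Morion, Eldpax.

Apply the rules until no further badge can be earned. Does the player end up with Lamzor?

Lamzor would need Esknex and Pyrfen (B8), but Pyrfen is never earned.

No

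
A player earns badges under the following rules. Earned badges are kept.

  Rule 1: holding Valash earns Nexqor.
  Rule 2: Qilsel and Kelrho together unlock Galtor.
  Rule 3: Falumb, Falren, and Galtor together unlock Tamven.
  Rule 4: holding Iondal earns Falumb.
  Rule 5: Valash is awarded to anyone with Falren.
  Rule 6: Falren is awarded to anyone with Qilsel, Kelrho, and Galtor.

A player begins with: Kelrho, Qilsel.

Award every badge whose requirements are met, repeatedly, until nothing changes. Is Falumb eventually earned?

Falumb would need Iondal (Rule 4), but Iondal is never earned.

No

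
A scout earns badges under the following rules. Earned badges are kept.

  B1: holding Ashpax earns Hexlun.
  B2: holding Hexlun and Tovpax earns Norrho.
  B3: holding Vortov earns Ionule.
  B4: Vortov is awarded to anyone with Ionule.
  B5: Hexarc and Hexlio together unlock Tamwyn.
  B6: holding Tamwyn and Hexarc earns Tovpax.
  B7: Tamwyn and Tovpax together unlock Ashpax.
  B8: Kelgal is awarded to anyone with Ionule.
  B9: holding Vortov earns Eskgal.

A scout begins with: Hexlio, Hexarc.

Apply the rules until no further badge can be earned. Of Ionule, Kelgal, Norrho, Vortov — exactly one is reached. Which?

Norrho

With Hexarc and Hexlio, Tamwyn is earned (B5).
With Tamwyn and Hexarc, Tovpax is earned (B6).
With Tamwyn and Tovpax, Ashpax is earned (B7).
With Ashpax, Hexlun is earned (B1).
With Hexlun and Tovpax, Norrho is earned (B2).
Kelgal would need Ionule (B8), but Ionule is never earned. Ionule would need Vortov (B3), but Vortov is never earned. Vortov would need Ionule (B4), but Ionule is never earned.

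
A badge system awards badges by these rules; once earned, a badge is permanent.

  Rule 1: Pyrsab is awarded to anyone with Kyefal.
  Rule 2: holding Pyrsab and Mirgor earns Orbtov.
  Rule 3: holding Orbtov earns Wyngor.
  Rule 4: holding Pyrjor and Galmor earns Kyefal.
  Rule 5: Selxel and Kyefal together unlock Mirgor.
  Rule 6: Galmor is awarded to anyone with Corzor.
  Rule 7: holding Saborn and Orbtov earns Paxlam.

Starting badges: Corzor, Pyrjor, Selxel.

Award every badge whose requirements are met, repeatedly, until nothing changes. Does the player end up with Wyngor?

Yes

With Corzor, Galmor is earned (Rule 6).
With Pyrjor and Galmor, Kyefal is earned (Rule 4).
With Kyefal, Pyrsab is earned (Rule 1).
With Selxel and Kyefal, Mirgor is earned (Rule 5).
With Pyrsab and Mirgor, Orbtov is earned (Rule 2).
With Orbtov, Wyngor is earned (Rule 3).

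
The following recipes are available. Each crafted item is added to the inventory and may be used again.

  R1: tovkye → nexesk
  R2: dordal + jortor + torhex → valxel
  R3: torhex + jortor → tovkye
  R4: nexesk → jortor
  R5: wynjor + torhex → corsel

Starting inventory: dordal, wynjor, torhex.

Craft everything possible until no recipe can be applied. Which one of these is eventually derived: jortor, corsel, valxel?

Using R5, wynjor and torhex make corsel.
jortor would need nexesk (R4), but nexesk is never obtained. valxel would need dordal, jortor, and torhex (R2), but jortor is never obtained.

corsel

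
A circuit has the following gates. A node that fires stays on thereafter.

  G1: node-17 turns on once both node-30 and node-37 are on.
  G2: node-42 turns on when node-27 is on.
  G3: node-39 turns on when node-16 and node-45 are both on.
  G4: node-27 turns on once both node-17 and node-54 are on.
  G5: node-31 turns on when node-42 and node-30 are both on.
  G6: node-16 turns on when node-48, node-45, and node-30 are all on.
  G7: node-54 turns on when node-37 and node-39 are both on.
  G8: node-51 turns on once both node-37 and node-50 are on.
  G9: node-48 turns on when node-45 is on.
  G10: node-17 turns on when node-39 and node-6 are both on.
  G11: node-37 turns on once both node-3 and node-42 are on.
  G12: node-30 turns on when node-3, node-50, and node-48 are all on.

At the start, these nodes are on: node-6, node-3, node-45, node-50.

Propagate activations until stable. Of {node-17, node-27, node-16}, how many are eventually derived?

2

G9: node-45 on → node-48 on.
node-3, node-50, and node-48 are on, so node-30 turns on (G12).
G6: node-48, node-45, and node-30 on → node-16 on.
node-16 and node-45 are on, so node-39 turns on (G3).
node-39 and node-6 are on, so node-17 turns on (G10).
node-17: reached.
node-27 would need node-17 and node-54 (G4), but node-54 never turns on.
node-16: reached.
Reached: node-17 and node-16 — 2 of the 3.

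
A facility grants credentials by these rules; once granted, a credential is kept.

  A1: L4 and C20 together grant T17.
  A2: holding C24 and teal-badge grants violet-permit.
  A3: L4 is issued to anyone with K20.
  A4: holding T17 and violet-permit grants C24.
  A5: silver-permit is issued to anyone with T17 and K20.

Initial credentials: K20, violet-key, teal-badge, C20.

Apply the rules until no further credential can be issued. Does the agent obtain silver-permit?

Yes

Holding K20 grants L4 (A3).
Holding L4 and C20 grants T17 (A1).
Holding T17 and K20 grants silver-permit (A5).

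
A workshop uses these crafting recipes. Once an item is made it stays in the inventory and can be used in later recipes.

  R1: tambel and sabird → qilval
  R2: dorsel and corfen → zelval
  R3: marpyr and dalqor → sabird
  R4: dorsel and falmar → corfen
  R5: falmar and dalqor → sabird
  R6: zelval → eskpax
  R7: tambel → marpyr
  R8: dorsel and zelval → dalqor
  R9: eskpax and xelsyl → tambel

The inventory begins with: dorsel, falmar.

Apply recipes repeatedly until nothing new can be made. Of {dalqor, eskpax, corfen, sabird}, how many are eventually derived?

4

dorsel and falmar → corfen (R4).
dorsel and corfen → zelval (R2).
Using R8, dorsel and zelval make dalqor.
zelval → eskpax (R6).
falmar and dalqor → sabird (R5).
dalqor: reached.
eskpax: reached.
corfen: reached.
sabird: reached.
All 4 are reached.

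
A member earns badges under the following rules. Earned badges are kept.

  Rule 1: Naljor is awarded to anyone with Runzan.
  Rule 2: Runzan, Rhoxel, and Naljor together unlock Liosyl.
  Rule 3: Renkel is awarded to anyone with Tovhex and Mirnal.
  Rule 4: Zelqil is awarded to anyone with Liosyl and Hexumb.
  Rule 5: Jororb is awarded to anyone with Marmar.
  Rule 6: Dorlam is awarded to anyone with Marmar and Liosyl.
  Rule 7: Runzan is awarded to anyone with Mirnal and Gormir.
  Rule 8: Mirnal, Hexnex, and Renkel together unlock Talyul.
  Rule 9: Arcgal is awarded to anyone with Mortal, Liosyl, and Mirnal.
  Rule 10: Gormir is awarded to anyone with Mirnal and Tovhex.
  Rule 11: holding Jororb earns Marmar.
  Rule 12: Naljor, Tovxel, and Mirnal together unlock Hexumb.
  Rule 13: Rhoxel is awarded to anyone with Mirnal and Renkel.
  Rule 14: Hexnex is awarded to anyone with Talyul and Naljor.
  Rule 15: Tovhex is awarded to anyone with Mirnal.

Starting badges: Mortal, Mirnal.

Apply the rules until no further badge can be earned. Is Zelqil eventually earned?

Zelqil would need Liosyl and Hexumb (Rule 4), but Hexumb is never earned.

No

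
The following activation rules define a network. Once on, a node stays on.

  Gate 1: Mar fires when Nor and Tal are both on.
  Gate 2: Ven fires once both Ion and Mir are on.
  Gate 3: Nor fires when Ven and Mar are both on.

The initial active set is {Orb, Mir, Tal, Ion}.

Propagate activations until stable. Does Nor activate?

Nor would need Ven and Mar (Gate 3), but Mar never turns on.

No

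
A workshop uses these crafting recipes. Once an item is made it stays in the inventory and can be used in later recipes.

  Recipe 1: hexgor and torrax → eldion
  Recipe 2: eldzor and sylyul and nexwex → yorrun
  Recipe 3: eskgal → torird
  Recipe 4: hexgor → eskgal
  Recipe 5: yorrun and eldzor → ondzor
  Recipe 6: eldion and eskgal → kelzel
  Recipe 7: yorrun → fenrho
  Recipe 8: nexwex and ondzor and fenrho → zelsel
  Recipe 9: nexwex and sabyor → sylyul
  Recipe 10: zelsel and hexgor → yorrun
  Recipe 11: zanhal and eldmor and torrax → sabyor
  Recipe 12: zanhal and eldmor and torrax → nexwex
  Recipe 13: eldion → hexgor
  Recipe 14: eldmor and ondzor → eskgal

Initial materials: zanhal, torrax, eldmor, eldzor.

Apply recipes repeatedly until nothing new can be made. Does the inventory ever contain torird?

Yes

zanhal and eldmor and torrax → nexwex (Recipe 12).
zanhal and eldmor and torrax → sabyor (Recipe 11).
Using Recipe 9, nexwex and sabyor make sylyul.
Using Recipe 2, eldzor, sylyul, and nexwex make yorrun.
yorrun and eldzor → ondzor (Recipe 5).
eldmor and ondzor → eskgal (Recipe 14).
eskgal → torird (Recipe 3).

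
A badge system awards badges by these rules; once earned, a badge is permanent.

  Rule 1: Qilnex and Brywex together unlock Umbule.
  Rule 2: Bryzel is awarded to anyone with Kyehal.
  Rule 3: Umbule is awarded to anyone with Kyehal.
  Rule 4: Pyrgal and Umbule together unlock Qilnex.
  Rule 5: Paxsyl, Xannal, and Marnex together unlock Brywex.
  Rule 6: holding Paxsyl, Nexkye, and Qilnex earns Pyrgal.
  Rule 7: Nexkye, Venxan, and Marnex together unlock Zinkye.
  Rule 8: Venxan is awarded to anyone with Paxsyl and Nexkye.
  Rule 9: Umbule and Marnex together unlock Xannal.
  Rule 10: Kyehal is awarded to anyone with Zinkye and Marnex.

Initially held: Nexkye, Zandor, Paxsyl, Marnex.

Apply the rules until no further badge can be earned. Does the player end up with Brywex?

With Paxsyl and Nexkye, Venxan is earned (Rule 8).
With Nexkye, Venxan, and Marnex, Zinkye is earned (Rule 7).
With Zinkye and Marnex, Kyehal is earned (Rule 10).
With Kyehal, Umbule is earned (Rule 3).
With Umbule and Marnex, Xannal is earned (Rule 9).
With Paxsyl, Xannal, and Marnex, Brywex is earned (Rule 5).

Yes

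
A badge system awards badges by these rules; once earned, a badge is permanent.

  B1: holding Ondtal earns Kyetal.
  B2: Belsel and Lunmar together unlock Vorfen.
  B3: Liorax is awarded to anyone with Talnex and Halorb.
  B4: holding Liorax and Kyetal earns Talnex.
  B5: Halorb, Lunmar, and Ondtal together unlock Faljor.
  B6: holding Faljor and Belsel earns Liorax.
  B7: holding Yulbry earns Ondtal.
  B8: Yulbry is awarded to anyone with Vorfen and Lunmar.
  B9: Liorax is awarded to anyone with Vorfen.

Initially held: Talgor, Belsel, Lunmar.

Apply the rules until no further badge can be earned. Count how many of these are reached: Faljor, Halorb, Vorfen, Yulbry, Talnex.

3

With Belsel and Lunmar, Vorfen is earned (B2).
With Vorfen and Lunmar, Yulbry is earned (B8).
With Vorfen, Liorax is earned (B9).
With Yulbry, Ondtal is earned (B7).
With Ondtal, Kyetal is earned (B1).
With Liorax and Kyetal, Talnex is earned (B4).
Faljor would need Halorb, Lunmar, and Ondtal (B5), but Halorb is never earned.
No rule produces Halorb, and it is not given.
Vorfen: reached.
Yulbry: reached.
Talnex: reached.
Reached: Vorfen, Yulbry, and Talnex — 3 of the 5.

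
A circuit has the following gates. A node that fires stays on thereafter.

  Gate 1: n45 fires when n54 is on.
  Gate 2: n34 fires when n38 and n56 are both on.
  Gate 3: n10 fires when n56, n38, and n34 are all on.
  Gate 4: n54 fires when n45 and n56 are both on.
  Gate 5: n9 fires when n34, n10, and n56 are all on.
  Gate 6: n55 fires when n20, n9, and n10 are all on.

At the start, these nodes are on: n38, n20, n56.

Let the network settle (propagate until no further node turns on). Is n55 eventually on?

Yes

Gate 2: n38 and n56 on → n34 on.
Gate 3: n56, n38, and n34 on → n10 on.
n34, n10, and n56 are on, so n9 fires (Gate 5).
n20, n9, and n10 are on, so n55 fires (Gate 6).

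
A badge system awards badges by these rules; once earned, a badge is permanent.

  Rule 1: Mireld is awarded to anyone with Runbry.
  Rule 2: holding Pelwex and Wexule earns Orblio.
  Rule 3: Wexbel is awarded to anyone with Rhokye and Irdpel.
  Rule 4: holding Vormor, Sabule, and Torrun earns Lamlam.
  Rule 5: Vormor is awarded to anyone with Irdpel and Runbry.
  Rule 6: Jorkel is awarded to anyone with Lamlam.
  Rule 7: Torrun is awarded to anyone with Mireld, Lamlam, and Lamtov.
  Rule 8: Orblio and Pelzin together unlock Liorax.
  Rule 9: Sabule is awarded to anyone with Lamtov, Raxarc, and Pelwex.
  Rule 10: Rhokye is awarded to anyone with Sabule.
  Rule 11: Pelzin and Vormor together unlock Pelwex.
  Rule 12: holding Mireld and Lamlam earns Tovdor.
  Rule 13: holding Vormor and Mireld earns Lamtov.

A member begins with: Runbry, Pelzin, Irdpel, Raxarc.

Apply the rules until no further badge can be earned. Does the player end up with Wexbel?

With Runbry, Mireld is earned (Rule 1).
With Irdpel and Runbry, Vormor is earned (Rule 5).
With Vormor and Mireld, Lamtov is earned (Rule 13).
With Pelzin and Vormor, Pelwex is earned (Rule 11).
With Lamtov, Raxarc, and Pelwex, Sabule is earned (Rule 9).
With Sabule, Rhokye is earned (Rule 10).
With Rhokye and Irdpel, Wexbel is earned (Rule 3).

Yes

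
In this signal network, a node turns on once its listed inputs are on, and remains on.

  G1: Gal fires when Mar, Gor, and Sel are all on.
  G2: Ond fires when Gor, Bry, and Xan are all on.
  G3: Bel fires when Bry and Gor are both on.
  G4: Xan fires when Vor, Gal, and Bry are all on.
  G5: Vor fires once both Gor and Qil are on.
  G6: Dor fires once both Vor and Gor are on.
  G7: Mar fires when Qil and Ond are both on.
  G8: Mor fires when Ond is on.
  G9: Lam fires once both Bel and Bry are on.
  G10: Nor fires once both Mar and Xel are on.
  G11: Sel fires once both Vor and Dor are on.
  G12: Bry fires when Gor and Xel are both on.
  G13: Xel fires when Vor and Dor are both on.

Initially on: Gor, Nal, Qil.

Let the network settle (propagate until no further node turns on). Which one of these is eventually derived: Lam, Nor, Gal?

Lam

G5: Gor and Qil on → Vor on.
G6: Vor and Gor on → Dor on.
Vor and Dor are on, so Xel fires (G13).
Gor and Xel are on, so Bry fires (G12).
G3: Bry and Gor on → Bel on.
Bel and Bry are on, so Lam fires (G9).
Nor would need Mar and Xel (G10), but Mar never turns on. Gal would need Mar, Gor, and Sel (G1), but Mar never turns on.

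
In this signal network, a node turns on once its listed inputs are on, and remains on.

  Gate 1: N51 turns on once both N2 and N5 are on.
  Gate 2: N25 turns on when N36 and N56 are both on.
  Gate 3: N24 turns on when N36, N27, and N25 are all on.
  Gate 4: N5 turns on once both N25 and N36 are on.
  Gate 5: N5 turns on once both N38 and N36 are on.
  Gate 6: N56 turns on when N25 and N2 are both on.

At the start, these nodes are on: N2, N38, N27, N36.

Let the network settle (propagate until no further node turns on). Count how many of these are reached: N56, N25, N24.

0

N56 would need N25 and N2 (Gate 6), but N25 never turns on.
N25 would need N36 and N56 (Gate 2), but N56 never turns on.
N24 would need N36, N27, and N25 (Gate 3), but N25 never turns on.
None of the 3 are reached.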